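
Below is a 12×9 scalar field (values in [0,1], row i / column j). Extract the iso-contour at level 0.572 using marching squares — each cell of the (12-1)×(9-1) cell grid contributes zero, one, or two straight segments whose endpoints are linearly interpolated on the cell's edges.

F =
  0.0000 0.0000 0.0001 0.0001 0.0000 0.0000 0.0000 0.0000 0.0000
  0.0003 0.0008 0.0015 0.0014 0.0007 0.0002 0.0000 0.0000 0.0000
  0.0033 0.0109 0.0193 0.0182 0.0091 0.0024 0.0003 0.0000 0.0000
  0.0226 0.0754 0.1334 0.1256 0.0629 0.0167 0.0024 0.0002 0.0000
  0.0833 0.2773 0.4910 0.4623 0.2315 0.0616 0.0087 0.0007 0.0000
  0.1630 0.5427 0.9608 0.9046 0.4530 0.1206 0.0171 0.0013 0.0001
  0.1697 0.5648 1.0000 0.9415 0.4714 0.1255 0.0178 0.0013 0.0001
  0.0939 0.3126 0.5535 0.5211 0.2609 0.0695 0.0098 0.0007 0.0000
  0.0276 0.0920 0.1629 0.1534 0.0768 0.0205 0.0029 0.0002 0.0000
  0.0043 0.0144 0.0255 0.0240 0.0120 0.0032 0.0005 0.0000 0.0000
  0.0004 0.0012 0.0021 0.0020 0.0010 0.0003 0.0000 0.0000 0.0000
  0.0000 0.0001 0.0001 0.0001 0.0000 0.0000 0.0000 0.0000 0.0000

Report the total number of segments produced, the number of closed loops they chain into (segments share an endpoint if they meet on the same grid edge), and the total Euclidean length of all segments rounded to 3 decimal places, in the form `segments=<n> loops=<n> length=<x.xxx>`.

segments=8 loops=1 length=8.859

cell (4,1): code 0100 → (4.172,2.000)–(5.000,1.070)
cell (4,2): code 1100 → (4.248,3.000)–(4.172,2.000)
cell (4,3): code 1000 → (5.000,3.736)–(4.248,3.000)
cell (5,1): code 0110 → (5.000,1.070)–(6.000,1.017)
cell (5,3): code 1001 → (6.000,3.786)–(5.000,3.736)
cell (6,1): code 0010 → (6.000,1.017)–(6.959,2.000)
cell (6,2): code 0011 → (6.959,2.000)–(6.879,3.000)
cell (6,3): code 0001 → (6.879,3.000)–(6.000,3.786)
total: 8 segments, chained into 1 closed loop(s), length Σ = 8.858536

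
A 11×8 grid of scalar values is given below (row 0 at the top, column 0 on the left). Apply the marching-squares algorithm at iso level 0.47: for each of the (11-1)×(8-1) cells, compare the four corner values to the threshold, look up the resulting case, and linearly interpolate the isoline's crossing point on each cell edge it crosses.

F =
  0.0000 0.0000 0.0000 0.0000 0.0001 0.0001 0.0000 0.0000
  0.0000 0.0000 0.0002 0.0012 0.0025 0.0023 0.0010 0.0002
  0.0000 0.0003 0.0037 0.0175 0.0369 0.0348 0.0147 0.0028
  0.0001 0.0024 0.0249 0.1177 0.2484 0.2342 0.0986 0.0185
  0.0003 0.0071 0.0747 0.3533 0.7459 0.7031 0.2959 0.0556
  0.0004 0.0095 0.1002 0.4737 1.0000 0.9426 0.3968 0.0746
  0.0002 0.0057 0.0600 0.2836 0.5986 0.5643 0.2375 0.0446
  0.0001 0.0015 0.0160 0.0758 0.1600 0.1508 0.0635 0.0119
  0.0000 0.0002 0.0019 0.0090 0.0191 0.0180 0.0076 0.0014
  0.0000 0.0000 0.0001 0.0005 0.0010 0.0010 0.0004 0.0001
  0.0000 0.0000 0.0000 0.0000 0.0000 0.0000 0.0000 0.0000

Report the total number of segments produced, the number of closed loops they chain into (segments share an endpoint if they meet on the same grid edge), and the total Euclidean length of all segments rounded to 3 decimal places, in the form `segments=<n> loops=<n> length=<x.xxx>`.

cell (3,3): code 0100 → (3.445,4.000)–(4.000,3.297)
cell (3,4): code 1100 → (3.503,5.000)–(3.445,4.000)
cell (3,5): code 1000 → (4.000,5.572)–(3.503,5.000)
cell (4,2): code 0100 → (4.969,3.000)–(5.000,2.990)
cell (4,3): code 1110 → (4.000,3.297)–(4.969,3.000)
cell (4,5): code 1001 → (5.000,5.866)–(4.000,5.572)
cell (5,2): code 0010 → (5.000,2.990)–(5.019,3.000)
cell (5,3): code 0111 → (5.019,3.000)–(6.000,3.592)
cell (5,5): code 1001 → (6.000,5.289)–(5.000,5.866)
cell (6,3): code 0010 → (6.000,3.592)–(6.293,4.000)
cell (6,4): code 0011 → (6.293,4.000)–(6.228,5.000)
cell (6,5): code 0001 → (6.228,5.000)–(6.000,5.289)
total: 12 segments, chained into 1 closed loop(s), length Σ = 8.937647

segments=12 loops=1 length=8.938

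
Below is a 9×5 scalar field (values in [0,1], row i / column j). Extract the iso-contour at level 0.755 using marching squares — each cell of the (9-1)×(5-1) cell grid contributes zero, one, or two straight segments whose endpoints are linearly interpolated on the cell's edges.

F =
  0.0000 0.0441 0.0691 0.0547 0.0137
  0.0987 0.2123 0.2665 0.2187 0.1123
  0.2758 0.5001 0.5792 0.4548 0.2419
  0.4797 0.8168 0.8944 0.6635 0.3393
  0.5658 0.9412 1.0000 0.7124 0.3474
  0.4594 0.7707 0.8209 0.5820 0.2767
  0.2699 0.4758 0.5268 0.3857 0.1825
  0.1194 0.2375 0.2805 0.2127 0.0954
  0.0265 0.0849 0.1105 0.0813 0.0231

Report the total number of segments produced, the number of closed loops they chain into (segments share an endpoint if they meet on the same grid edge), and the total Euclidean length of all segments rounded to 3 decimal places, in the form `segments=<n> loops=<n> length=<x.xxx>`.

segments=10 loops=1 length=7.816

cell (2,0): code 0100 → (2.805,1.000)–(3.000,0.817)
cell (2,1): code 1100 → (2.558,2.000)–(2.805,1.000)
cell (2,2): code 1000 → (3.000,2.604)–(2.558,2.000)
cell (3,0): code 0110 → (3.000,0.817)–(4.000,0.504)
cell (3,2): code 1001 → (4.000,2.852)–(3.000,2.604)
cell (4,0): code 0110 → (4.000,0.504)–(5.000,0.950)
cell (4,2): code 1001 → (5.000,2.276)–(4.000,2.852)
cell (5,0): code 0010 → (5.000,0.950)–(5.053,1.000)
cell (5,1): code 0011 → (5.053,1.000)–(5.224,2.000)
cell (5,2): code 0001 → (5.224,2.000)–(5.000,2.276)
total: 10 segments, chained into 1 closed loop(s), length Σ = 7.816310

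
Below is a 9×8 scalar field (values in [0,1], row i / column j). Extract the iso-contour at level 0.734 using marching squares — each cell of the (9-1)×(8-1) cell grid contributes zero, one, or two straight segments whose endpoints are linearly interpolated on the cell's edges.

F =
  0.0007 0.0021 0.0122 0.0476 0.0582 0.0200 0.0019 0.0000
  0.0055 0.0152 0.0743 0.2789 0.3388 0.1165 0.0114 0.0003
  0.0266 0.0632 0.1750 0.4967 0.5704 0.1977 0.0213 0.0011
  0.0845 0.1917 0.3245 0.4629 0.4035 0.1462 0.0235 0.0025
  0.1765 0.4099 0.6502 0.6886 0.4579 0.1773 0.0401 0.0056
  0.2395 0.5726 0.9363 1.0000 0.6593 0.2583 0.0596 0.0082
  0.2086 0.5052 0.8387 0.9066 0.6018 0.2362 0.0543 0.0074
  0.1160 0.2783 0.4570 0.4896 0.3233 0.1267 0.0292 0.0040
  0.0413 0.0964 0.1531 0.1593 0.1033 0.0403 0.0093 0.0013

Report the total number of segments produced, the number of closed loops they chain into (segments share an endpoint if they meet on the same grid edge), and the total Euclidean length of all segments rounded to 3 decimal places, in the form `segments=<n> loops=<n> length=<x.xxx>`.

segments=8 loops=1 length=7.247

cell (4,1): code 0100 → (4.293,2.000)–(5.000,1.444)
cell (4,2): code 1100 → (4.146,3.000)–(4.293,2.000)
cell (4,3): code 1000 → (5.000,3.781)–(4.146,3.000)
cell (5,1): code 0110 → (5.000,1.444)–(6.000,1.686)
cell (5,3): code 1001 → (6.000,3.566)–(5.000,3.781)
cell (6,1): code 0010 → (6.000,1.686)–(6.274,2.000)
cell (6,2): code 0011 → (6.274,2.000)–(6.414,3.000)
cell (6,3): code 0001 → (6.414,3.000)–(6.000,3.566)
total: 8 segments, chained into 1 closed loop(s), length Σ = 7.247349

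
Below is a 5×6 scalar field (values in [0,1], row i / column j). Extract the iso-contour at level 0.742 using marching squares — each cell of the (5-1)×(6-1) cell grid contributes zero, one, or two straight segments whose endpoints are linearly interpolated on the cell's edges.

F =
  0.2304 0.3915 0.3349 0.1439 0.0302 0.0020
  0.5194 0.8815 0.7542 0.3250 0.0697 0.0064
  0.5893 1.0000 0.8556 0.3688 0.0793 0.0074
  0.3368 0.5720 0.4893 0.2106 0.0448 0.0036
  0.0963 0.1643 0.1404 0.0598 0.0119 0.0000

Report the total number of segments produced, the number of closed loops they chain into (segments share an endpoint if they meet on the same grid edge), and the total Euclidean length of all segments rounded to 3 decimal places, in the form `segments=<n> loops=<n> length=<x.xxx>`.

cell (0,0): code 0100 → (0.715,1.000)–(1.000,0.615)
cell (0,1): code 1100 → (0.971,2.000)–(0.715,1.000)
cell (0,2): code 1000 → (1.000,2.028)–(0.971,2.000)
cell (1,0): code 0110 → (1.000,0.615)–(2.000,0.372)
cell (1,2): code 1001 → (2.000,2.233)–(1.000,2.028)
cell (2,0): code 0010 → (2.000,0.372)–(2.603,1.000)
cell (2,1): code 0011 → (2.603,1.000)–(2.310,2.000)
cell (2,2): code 0001 → (2.310,2.000)–(2.000,2.233)
total: 8 segments, chained into 1 closed loop(s), length Σ = 5.902429

segments=8 loops=1 length=5.902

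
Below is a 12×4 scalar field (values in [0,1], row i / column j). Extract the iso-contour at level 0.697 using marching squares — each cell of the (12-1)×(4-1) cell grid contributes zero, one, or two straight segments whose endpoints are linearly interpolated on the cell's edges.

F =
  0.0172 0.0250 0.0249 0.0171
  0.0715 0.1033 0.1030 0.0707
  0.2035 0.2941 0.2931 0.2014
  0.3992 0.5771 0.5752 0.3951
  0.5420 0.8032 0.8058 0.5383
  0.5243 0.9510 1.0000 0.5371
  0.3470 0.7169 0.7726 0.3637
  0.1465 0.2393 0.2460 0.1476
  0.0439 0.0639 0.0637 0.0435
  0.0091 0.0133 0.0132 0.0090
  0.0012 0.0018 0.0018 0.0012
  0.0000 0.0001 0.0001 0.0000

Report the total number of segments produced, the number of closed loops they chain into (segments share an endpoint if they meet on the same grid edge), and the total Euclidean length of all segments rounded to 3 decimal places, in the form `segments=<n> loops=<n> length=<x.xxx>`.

cell (3,0): code 0100 → (3.530,1.000)–(4.000,0.593)
cell (3,1): code 1100 → (3.528,2.000)–(3.530,1.000)
cell (3,2): code 1000 → (4.000,2.407)–(3.528,2.000)
cell (4,0): code 0110 → (4.000,0.593)–(5.000,0.405)
cell (4,2): code 1001 → (5.000,2.655)–(4.000,2.407)
cell (5,0): code 0110 → (5.000,0.405)–(6.000,0.946)
cell (5,2): code 1001 → (6.000,2.185)–(5.000,2.655)
cell (6,0): code 0010 → (6.000,0.946)–(6.042,1.000)
cell (6,1): code 0011 → (6.042,1.000)–(6.144,2.000)
cell (6,2): code 0001 → (6.144,2.000)–(6.000,2.185)
total: 10 segments, chained into 1 closed loop(s), length Σ = 7.841358

segments=10 loops=1 length=7.841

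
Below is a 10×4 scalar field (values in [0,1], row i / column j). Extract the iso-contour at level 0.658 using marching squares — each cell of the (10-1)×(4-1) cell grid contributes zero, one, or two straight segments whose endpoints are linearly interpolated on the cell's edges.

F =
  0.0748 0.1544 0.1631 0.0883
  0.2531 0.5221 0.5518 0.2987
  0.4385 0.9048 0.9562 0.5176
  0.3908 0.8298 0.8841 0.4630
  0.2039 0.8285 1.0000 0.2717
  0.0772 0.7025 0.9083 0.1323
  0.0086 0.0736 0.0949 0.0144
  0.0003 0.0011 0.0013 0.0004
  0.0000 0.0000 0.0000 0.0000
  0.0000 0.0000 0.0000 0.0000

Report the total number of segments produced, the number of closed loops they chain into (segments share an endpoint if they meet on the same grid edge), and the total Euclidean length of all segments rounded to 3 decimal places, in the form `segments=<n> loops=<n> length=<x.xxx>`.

cell (1,0): code 0100 → (1.355,1.000)–(2.000,0.471)
cell (1,1): code 1100 → (1.263,2.000)–(1.355,1.000)
cell (1,2): code 1000 → (2.000,2.680)–(1.263,2.000)
cell (2,0): code 0110 → (2.000,0.471)–(3.000,0.609)
cell (2,2): code 1001 → (3.000,2.537)–(2.000,2.680)
cell (3,0): code 0110 → (3.000,0.609)–(4.000,0.727)
cell (3,2): code 1001 → (4.000,2.470)–(3.000,2.537)
cell (4,0): code 0110 → (4.000,0.727)–(5.000,0.929)
cell (4,2): code 1001 → (5.000,2.323)–(4.000,2.470)
cell (5,0): code 0010 → (5.000,0.929)–(5.071,1.000)
cell (5,1): code 0011 → (5.071,1.000)–(5.308,2.000)
cell (5,2): code 0001 → (5.308,2.000)–(5.000,2.323)
total: 12 segments, chained into 1 closed loop(s), length Σ = 10.475170

segments=12 loops=1 length=10.475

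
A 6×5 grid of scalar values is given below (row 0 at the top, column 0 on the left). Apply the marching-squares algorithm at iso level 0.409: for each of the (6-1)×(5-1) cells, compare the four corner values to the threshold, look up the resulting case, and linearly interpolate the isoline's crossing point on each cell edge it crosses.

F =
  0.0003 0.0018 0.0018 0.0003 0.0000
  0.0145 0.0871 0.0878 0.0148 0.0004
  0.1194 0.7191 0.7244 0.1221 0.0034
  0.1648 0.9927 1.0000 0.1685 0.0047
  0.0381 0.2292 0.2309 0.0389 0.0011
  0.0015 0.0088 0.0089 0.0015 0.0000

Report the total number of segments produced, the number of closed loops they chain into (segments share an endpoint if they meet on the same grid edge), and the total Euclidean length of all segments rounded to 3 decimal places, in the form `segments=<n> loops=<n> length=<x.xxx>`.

segments=8 loops=1 length=7.555

cell (1,0): code 0100 → (1.509,1.000)–(2.000,0.483)
cell (1,1): code 1100 → (1.505,2.000)–(1.509,1.000)
cell (1,2): code 1000 → (2.000,2.524)–(1.505,2.000)
cell (2,0): code 0110 → (2.000,0.483)–(3.000,0.295)
cell (2,2): code 1001 → (3.000,2.711)–(2.000,2.524)
cell (3,0): code 0010 → (3.000,0.295)–(3.765,1.000)
cell (3,1): code 0011 → (3.765,1.000)–(3.768,2.000)
cell (3,2): code 0001 → (3.768,2.000)–(3.000,2.711)
total: 8 segments, chained into 1 closed loop(s), length Σ = 7.555325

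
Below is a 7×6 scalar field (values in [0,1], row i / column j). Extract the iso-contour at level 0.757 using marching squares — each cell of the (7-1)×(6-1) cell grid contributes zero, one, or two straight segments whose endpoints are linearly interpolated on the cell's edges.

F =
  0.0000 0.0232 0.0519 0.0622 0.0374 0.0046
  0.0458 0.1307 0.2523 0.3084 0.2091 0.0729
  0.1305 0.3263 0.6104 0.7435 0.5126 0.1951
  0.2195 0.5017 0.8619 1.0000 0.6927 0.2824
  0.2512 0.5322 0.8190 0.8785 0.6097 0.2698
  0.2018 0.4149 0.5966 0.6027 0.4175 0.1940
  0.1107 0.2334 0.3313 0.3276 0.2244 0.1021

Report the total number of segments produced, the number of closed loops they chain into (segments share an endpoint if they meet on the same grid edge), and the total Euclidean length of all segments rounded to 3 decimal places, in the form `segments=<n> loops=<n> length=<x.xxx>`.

cell (2,1): code 0100 → (2.583,2.000)–(3.000,1.709)
cell (2,2): code 1100 → (2.053,3.000)–(2.583,2.000)
cell (2,3): code 1000 → (3.000,3.791)–(2.053,3.000)
cell (3,1): code 0110 → (3.000,1.709)–(4.000,1.784)
cell (3,3): code 1001 → (4.000,3.452)–(3.000,3.791)
cell (4,1): code 0010 → (4.000,1.784)–(4.279,2.000)
cell (4,2): code 0011 → (4.279,2.000)–(4.441,3.000)
cell (4,3): code 0001 → (4.441,3.000)–(4.000,3.452)
total: 8 segments, chained into 1 closed loop(s), length Σ = 6.930203

segments=8 loops=1 length=6.930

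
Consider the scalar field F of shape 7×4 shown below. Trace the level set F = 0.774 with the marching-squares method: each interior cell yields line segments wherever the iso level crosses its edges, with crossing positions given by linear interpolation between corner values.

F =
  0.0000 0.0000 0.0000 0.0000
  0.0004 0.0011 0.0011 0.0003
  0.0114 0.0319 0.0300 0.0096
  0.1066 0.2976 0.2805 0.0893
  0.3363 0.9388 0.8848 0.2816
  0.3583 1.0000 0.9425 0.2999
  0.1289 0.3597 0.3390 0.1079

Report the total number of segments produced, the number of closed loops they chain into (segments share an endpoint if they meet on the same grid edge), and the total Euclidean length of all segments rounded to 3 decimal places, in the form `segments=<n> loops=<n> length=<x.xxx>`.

segments=8 loops=1 length=5.528

cell (3,0): code 0100 → (3.743,1.000)–(4.000,0.726)
cell (3,1): code 1100 → (3.817,2.000)–(3.743,1.000)
cell (3,2): code 1000 → (4.000,2.184)–(3.817,2.000)
cell (4,0): code 0110 → (4.000,0.726)–(5.000,0.648)
cell (4,2): code 1001 → (5.000,2.262)–(4.000,2.184)
cell (5,0): code 0010 → (5.000,0.648)–(5.353,1.000)
cell (5,1): code 0011 → (5.353,1.000)–(5.279,2.000)
cell (5,2): code 0001 → (5.279,2.000)–(5.000,2.262)
total: 8 segments, chained into 1 closed loop(s), length Σ = 5.528110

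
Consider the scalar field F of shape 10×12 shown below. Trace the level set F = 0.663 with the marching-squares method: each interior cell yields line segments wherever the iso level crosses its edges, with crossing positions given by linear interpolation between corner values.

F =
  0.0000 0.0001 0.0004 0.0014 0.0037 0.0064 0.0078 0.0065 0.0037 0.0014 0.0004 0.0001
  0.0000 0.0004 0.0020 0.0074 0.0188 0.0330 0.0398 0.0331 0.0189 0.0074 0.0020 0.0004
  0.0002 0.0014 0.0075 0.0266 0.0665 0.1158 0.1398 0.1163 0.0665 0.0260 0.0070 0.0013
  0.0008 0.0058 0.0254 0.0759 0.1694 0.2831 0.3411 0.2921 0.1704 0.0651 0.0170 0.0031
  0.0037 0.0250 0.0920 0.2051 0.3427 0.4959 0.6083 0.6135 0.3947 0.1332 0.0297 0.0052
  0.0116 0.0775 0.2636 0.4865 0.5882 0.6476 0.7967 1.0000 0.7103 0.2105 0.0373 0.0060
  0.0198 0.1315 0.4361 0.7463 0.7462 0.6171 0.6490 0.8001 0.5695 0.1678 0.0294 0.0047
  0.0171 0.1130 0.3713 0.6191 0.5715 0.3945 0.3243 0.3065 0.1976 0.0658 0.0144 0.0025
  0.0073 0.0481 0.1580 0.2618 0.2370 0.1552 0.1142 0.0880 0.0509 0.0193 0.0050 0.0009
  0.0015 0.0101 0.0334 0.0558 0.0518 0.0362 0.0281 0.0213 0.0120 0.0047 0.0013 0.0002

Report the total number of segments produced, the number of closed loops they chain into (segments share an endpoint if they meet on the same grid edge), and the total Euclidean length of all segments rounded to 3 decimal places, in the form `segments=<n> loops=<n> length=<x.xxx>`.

segments=16 loops=2 length=12.503

cell (4,5): code 0100 → (4.290,6.000)–(5.000,5.103)
cell (4,6): code 1100 → (4.128,7.000)–(4.290,6.000)
cell (4,7): code 1100 → (4.850,8.000)–(4.128,7.000)
cell (4,8): code 1000 → (5.000,8.095)–(4.850,8.000)
cell (5,2): code 0100 → (5.679,3.000)–(6.000,2.731)
cell (5,3): code 1100 → (5.473,4.000)–(5.679,3.000)
cell (5,4): code 1000 → (6.000,4.644)–(5.473,4.000)
cell (5,5): code 0010 → (5.000,5.103)–(5.905,6.000)
cell (5,6): code 0111 → (5.905,6.000)–(6.000,6.093)
cell (5,7): code 1011 → (6.000,7.595)–(5.336,8.000)
cell (5,8): code 0001 → (5.336,8.000)–(5.000,8.095)
cell (6,2): code 0010 → (6.000,2.731)–(6.655,3.000)
cell (6,3): code 0011 → (6.655,3.000)–(6.476,4.000)
cell (6,4): code 0001 → (6.476,4.000)–(6.000,4.644)
cell (6,6): code 0010 → (6.000,6.093)–(6.278,7.000)
cell (6,7): code 0001 → (6.278,7.000)–(6.000,7.595)
total: 16 segments, chained into 2 closed loop(s), length Σ = 12.502652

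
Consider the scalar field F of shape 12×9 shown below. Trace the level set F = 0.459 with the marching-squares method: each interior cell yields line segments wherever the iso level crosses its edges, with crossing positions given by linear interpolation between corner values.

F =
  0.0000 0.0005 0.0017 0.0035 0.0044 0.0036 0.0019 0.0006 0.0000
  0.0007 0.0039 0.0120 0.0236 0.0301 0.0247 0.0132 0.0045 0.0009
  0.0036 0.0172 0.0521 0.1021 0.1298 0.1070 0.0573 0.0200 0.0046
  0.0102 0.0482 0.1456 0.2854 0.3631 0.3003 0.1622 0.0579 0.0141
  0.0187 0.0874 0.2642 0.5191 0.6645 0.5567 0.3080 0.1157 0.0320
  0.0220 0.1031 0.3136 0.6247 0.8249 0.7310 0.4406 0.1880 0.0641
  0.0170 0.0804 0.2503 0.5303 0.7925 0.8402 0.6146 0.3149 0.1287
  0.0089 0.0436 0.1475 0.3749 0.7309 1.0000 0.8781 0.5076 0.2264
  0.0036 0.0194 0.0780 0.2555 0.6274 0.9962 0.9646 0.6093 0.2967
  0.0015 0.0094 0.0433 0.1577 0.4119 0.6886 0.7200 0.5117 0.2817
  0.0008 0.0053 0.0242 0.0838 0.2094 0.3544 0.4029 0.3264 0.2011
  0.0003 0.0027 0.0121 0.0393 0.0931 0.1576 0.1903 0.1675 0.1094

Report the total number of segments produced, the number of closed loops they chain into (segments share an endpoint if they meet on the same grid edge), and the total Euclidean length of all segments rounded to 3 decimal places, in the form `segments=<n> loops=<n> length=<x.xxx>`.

segments=22 loops=1 length=17.606

cell (3,2): code 0100 → (3.743,3.000)–(4.000,2.764)
cell (3,3): code 1100 → (3.318,4.000)–(3.743,3.000)
cell (3,4): code 1100 → (3.619,5.000)–(3.318,4.000)
cell (3,5): code 1000 → (4.000,5.393)–(3.619,5.000)
cell (4,2): code 0110 → (4.000,2.764)–(5.000,2.467)
cell (4,5): code 1001 → (5.000,5.937)–(4.000,5.393)
cell (5,2): code 0110 → (5.000,2.467)–(6.000,2.745)
cell (5,5): code 1101 → (5.106,6.000)–(5.000,5.937)
cell (5,6): code 1000 → (6.000,6.519)–(5.106,6.000)
cell (6,2): code 0010 → (6.000,2.745)–(6.459,3.000)
cell (6,3): code 0111 → (6.459,3.000)–(7.000,3.236)
cell (6,6): code 1101 → (6.748,7.000)–(6.000,6.519)
cell (6,7): code 1000 → (7.000,7.173)–(6.748,7.000)
cell (7,3): code 0110 → (7.000,3.236)–(8.000,3.547)
cell (7,7): code 1001 → (8.000,7.481)–(7.000,7.173)
cell (8,3): code 0010 → (8.000,3.547)–(8.781,4.000)
cell (8,4): code 0111 → (8.781,4.000)–(9.000,4.170)
cell (8,7): code 1001 → (9.000,7.229)–(8.000,7.481)
cell (9,4): code 0010 → (9.000,4.170)–(9.687,5.000)
cell (9,5): code 0011 → (9.687,5.000)–(9.823,6.000)
cell (9,6): code 0011 → (9.823,6.000)–(9.284,7.000)
cell (9,7): code 0001 → (9.284,7.000)–(9.000,7.229)
total: 22 segments, chained into 1 closed loop(s), length Σ = 17.606051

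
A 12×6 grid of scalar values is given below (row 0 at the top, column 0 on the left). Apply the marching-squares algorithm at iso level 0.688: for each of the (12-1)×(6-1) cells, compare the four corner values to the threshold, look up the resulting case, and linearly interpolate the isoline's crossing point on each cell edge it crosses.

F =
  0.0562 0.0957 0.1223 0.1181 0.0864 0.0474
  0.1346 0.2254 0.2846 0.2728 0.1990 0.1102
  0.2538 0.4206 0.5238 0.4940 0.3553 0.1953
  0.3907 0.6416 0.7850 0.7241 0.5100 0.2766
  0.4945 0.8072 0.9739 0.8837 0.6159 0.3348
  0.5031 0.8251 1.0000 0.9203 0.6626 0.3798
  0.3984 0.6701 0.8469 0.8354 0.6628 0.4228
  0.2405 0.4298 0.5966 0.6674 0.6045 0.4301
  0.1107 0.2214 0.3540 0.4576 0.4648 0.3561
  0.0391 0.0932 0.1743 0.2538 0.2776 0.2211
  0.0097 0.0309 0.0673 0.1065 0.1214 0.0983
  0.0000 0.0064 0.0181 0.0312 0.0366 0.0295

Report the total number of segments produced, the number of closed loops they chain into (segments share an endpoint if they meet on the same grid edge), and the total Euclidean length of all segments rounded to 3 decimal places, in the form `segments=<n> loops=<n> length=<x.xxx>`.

cell (2,1): code 0100 → (2.629,2.000)–(3.000,1.324)
cell (2,2): code 1100 → (2.843,3.000)–(2.629,2.000)
cell (2,3): code 1000 → (3.000,3.169)–(2.843,3.000)
cell (3,0): code 0100 → (3.280,1.000)–(4.000,0.619)
cell (3,1): code 1110 → (3.000,1.324)–(3.280,1.000)
cell (3,3): code 1001 → (4.000,3.731)–(3.000,3.169)
cell (4,0): code 0110 → (4.000,0.619)–(5.000,0.574)
cell (4,3): code 1001 → (5.000,3.901)–(4.000,3.731)
cell (5,0): code 0010 → (5.000,0.574)–(5.885,1.000)
cell (5,1): code 0111 → (5.885,1.000)–(6.000,1.101)
cell (5,3): code 1001 → (6.000,3.854)–(5.000,3.901)
cell (6,1): code 0010 → (6.000,1.101)–(6.635,2.000)
cell (6,2): code 0011 → (6.635,2.000)–(6.877,3.000)
cell (6,3): code 0001 → (6.877,3.000)–(6.000,3.854)
total: 14 segments, chained into 1 closed loop(s), length Σ = 11.919984

segments=14 loops=1 length=11.920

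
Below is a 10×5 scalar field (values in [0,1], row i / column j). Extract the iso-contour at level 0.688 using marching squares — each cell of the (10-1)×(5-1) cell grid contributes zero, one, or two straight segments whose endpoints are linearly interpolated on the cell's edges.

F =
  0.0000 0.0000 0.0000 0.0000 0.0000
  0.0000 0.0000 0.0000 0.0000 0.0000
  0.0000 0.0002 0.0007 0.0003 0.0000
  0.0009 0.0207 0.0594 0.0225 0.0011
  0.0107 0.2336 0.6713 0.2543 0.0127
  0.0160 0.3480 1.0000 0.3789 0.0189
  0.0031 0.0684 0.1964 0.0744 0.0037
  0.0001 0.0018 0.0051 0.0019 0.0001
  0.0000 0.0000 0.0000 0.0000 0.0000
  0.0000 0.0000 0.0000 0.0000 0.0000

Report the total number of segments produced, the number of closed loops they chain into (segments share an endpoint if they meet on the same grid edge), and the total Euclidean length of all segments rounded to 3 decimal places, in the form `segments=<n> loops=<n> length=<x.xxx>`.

cell (4,1): code 0100 → (4.051,2.000)–(5.000,1.521)
cell (4,2): code 1000 → (5.000,2.502)–(4.051,2.000)
cell (5,1): code 0010 → (5.000,1.521)–(5.388,2.000)
cell (5,2): code 0001 → (5.388,2.000)–(5.000,2.502)
total: 4 segments, chained into 1 closed loop(s), length Σ = 3.388024

segments=4 loops=1 length=3.388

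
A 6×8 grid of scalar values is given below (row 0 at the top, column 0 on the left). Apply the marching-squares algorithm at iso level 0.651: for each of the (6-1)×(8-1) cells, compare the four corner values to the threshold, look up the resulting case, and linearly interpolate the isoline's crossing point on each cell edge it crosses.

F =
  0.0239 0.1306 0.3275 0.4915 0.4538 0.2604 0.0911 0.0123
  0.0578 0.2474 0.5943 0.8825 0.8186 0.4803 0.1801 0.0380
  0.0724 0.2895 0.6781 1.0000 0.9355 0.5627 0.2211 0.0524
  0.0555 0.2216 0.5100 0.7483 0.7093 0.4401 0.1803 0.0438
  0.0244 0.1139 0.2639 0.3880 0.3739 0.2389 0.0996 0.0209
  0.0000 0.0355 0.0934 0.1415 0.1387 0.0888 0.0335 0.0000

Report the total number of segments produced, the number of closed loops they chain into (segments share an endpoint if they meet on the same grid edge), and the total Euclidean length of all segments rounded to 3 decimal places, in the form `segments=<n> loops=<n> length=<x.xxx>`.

cell (0,2): code 0100 → (0.408,3.000)–(1.000,2.197)
cell (0,3): code 1100 → (0.541,4.000)–(0.408,3.000)
cell (0,4): code 1000 → (1.000,4.495)–(0.541,4.000)
cell (1,1): code 0100 → (1.677,2.000)–(2.000,1.930)
cell (1,2): code 1110 → (1.000,2.197)–(1.677,2.000)
cell (1,4): code 1001 → (2.000,4.763)–(1.000,4.495)
cell (2,1): code 0010 → (2.000,1.930)–(2.161,2.000)
cell (2,2): code 0111 → (2.161,2.000)–(3.000,2.592)
cell (2,4): code 1001 → (3.000,4.217)–(2.000,4.763)
cell (3,2): code 0010 → (3.000,2.592)–(3.270,3.000)
cell (3,3): code 0011 → (3.270,3.000)–(3.174,4.000)
cell (3,4): code 0001 → (3.174,4.000)–(3.000,4.217)
total: 12 segments, chained into 1 closed loop(s), length Σ = 8.866586

segments=12 loops=1 length=8.867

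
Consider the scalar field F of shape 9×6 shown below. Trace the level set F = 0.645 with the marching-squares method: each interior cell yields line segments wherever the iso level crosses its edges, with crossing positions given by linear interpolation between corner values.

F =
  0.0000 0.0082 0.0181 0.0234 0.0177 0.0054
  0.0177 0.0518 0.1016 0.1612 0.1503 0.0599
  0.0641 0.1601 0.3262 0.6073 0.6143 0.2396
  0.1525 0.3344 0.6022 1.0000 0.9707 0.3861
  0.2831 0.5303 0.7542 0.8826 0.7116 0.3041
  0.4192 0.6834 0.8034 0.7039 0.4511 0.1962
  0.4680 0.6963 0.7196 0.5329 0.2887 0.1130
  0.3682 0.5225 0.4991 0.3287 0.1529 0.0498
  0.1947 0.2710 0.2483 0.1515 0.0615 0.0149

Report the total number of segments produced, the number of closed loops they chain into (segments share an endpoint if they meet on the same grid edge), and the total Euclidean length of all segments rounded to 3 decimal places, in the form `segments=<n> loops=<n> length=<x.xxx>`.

segments=16 loops=1 length=12.358

cell (2,2): code 0100 → (2.096,3.000)–(3.000,2.108)
cell (2,3): code 1100 → (2.086,4.000)–(2.096,3.000)
cell (2,4): code 1000 → (3.000,4.557)–(2.086,4.000)
cell (3,1): code 0100 → (3.282,2.000)–(4.000,1.512)
cell (3,2): code 1110 → (3.000,2.108)–(3.282,2.000)
cell (3,4): code 1001 → (4.000,4.163)–(3.000,4.557)
cell (4,0): code 0100 → (4.749,1.000)–(5.000,0.855)
cell (4,1): code 1110 → (4.000,1.512)–(4.749,1.000)
cell (4,3): code 1011 → (5.000,3.233)–(4.256,4.000)
cell (4,4): code 0001 → (4.256,4.000)–(4.000,4.163)
cell (5,0): code 0110 → (5.000,0.855)–(6.000,0.775)
cell (5,2): code 1011 → (6.000,2.400)–(5.344,3.000)
cell (5,3): code 0001 → (5.344,3.000)–(5.000,3.233)
cell (6,0): code 0010 → (6.000,0.775)–(6.295,1.000)
cell (6,1): code 0011 → (6.295,1.000)–(6.338,2.000)
cell (6,2): code 0001 → (6.338,2.000)–(6.000,2.400)
total: 16 segments, chained into 1 closed loop(s), length Σ = 12.358228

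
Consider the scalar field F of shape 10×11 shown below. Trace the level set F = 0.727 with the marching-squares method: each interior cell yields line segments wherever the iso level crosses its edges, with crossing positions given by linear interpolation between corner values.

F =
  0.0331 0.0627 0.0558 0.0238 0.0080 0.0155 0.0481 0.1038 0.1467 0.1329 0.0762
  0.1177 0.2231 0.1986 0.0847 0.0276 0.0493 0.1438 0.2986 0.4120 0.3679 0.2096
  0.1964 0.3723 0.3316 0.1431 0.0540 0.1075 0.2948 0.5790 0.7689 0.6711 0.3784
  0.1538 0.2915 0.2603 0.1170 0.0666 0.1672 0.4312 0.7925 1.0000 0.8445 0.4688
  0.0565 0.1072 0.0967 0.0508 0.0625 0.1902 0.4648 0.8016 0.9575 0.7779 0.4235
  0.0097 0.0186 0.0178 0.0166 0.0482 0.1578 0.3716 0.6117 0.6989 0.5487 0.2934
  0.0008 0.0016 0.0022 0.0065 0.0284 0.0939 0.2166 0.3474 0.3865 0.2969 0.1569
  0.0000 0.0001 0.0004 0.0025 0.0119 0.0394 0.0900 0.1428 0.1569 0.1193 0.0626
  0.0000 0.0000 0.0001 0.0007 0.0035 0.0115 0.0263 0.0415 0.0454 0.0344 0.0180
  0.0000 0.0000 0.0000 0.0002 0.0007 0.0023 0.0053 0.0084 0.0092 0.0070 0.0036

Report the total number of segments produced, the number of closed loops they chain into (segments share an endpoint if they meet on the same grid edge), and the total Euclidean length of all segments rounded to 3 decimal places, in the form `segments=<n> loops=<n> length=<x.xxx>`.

cell (1,7): code 0100 → (1.883,8.000)–(2.000,7.779)
cell (1,8): code 1000 → (2.000,8.428)–(1.883,8.000)
cell (2,6): code 0100 → (2.693,7.000)–(3.000,6.819)
cell (2,7): code 1110 → (2.000,7.779)–(2.693,7.000)
cell (2,8): code 1101 → (2.322,9.000)–(2.000,8.428)
cell (2,9): code 1000 → (3.000,9.313)–(2.322,9.000)
cell (3,6): code 0110 → (3.000,6.819)–(4.000,6.779)
cell (3,9): code 1001 → (4.000,9.144)–(3.000,9.313)
cell (4,6): code 0010 → (4.000,6.779)–(4.393,7.000)
cell (4,7): code 0011 → (4.393,7.000)–(4.891,8.000)
cell (4,8): code 0011 → (4.891,8.000)–(4.222,9.000)
cell (4,9): code 0001 → (4.222,9.000)–(4.000,9.144)
total: 12 segments, chained into 1 closed loop(s), length Σ = 8.547196

segments=12 loops=1 length=8.547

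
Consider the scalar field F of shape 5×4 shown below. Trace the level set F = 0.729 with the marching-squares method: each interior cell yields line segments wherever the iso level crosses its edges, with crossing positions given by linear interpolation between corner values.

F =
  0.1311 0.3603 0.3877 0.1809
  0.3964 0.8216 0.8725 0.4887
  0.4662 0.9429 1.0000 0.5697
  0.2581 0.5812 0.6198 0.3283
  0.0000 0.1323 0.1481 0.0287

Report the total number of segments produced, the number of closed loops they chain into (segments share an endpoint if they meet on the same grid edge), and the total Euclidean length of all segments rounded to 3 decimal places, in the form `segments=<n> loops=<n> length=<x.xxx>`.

cell (0,0): code 0100 → (0.799,1.000)–(1.000,0.782)
cell (0,1): code 1100 → (0.704,2.000)–(0.799,1.000)
cell (0,2): code 1000 → (1.000,2.374)–(0.704,2.000)
cell (1,0): code 0110 → (1.000,0.782)–(2.000,0.551)
cell (1,2): code 1001 → (2.000,2.630)–(1.000,2.374)
cell (2,0): code 0010 → (2.000,0.551)–(2.591,1.000)
cell (2,1): code 0011 → (2.591,1.000)–(2.713,2.000)
cell (2,2): code 0001 → (2.713,2.000)–(2.000,2.630)
total: 8 segments, chained into 1 closed loop(s), length Σ = 6.536962

segments=8 loops=1 length=6.537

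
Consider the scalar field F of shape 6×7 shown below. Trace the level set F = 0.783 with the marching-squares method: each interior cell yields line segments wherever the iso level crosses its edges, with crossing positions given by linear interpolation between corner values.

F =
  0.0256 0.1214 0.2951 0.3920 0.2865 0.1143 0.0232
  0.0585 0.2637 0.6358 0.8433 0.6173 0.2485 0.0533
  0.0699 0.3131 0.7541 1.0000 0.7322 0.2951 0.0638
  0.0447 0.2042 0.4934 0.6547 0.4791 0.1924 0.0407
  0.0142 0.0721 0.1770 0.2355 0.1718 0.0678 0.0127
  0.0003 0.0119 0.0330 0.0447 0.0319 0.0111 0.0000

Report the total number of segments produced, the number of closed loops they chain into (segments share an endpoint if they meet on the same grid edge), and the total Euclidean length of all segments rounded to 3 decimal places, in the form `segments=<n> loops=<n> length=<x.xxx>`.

cell (0,2): code 0100 → (0.866,3.000)–(1.000,2.709)
cell (0,3): code 1000 → (1.000,3.267)–(0.866,3.000)
cell (1,2): code 0110 → (1.000,2.709)–(2.000,2.118)
cell (1,3): code 1001 → (2.000,3.810)–(1.000,3.267)
cell (2,2): code 0010 → (2.000,2.118)–(2.628,3.000)
cell (2,3): code 0001 → (2.628,3.000)–(2.000,3.810)
total: 6 segments, chained into 1 closed loop(s), length Σ = 5.027239

segments=6 loops=1 length=5.027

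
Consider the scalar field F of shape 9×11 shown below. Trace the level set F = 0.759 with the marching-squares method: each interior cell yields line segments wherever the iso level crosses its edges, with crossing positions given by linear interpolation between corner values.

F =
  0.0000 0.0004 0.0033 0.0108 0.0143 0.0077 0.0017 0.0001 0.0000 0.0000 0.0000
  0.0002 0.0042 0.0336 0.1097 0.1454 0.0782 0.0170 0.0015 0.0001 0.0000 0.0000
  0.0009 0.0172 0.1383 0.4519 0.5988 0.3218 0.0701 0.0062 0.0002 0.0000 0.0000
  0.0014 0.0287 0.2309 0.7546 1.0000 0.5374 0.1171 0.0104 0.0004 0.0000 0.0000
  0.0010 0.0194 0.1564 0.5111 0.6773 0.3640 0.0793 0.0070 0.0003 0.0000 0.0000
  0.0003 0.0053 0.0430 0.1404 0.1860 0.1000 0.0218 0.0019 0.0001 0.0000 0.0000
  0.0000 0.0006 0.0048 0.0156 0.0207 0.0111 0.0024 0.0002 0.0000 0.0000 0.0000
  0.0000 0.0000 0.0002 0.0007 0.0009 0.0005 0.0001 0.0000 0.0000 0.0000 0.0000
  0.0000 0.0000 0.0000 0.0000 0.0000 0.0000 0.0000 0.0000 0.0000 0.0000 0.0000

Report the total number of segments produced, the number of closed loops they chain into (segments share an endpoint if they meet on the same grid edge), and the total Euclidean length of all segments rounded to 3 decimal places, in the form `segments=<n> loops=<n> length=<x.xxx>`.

segments=4 loops=1 length=4.091

cell (2,3): code 0100 → (2.399,4.000)–(3.000,3.018)
cell (2,4): code 1000 → (3.000,4.521)–(2.399,4.000)
cell (3,3): code 0010 → (3.000,3.018)–(3.747,4.000)
cell (3,4): code 0001 → (3.747,4.000)–(3.000,4.521)
total: 4 segments, chained into 1 closed loop(s), length Σ = 4.090712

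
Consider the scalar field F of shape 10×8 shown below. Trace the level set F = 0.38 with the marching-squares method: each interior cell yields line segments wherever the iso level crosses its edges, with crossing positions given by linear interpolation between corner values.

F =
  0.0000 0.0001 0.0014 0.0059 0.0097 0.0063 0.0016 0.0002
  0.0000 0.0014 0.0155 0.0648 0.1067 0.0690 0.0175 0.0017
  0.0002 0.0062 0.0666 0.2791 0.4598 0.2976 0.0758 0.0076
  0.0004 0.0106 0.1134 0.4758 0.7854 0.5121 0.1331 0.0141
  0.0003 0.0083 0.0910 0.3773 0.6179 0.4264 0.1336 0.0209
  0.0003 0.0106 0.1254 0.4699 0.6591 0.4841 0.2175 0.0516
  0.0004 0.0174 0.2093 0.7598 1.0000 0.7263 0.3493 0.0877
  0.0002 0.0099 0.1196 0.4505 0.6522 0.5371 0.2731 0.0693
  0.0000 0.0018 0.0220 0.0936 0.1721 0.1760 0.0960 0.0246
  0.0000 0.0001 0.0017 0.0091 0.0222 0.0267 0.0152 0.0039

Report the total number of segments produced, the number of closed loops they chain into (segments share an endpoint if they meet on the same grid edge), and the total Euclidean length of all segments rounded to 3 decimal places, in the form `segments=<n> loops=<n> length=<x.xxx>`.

segments=20 loops=1 length=15.293

cell (1,3): code 0100 → (1.774,4.000)–(2.000,3.558)
cell (1,4): code 1000 → (2.000,4.492)–(1.774,4.000)
cell (2,2): code 0100 → (2.513,3.000)–(3.000,2.736)
cell (2,3): code 1110 → (2.000,3.558)–(2.513,3.000)
cell (2,4): code 1101 → (2.384,5.000)–(2.000,4.492)
cell (2,5): code 1000 → (3.000,5.349)–(2.384,5.000)
cell (3,2): code 0010 → (3.000,2.736)–(3.973,3.000)
cell (3,3): code 0111 → (3.973,3.000)–(4.000,3.011)
cell (3,5): code 1001 → (4.000,5.158)–(3.000,5.349)
cell (4,2): code 0100 → (4.029,3.000)–(5.000,2.739)
cell (4,3): code 1110 → (4.000,3.011)–(4.029,3.000)
cell (4,5): code 1001 → (5.000,5.390)–(4.000,5.158)
cell (5,2): code 0110 → (5.000,2.739)–(6.000,2.310)
cell (5,5): code 1001 → (6.000,5.919)–(5.000,5.390)
cell (6,2): code 0110 → (6.000,2.310)–(7.000,2.787)
cell (6,5): code 1001 → (7.000,5.595)–(6.000,5.919)
cell (7,2): code 0010 → (7.000,2.787)–(7.198,3.000)
cell (7,3): code 0011 → (7.198,3.000)–(7.567,4.000)
cell (7,4): code 0011 → (7.567,4.000)–(7.435,5.000)
cell (7,5): code 0001 → (7.435,5.000)–(7.000,5.595)
total: 20 segments, chained into 1 closed loop(s), length Σ = 15.293246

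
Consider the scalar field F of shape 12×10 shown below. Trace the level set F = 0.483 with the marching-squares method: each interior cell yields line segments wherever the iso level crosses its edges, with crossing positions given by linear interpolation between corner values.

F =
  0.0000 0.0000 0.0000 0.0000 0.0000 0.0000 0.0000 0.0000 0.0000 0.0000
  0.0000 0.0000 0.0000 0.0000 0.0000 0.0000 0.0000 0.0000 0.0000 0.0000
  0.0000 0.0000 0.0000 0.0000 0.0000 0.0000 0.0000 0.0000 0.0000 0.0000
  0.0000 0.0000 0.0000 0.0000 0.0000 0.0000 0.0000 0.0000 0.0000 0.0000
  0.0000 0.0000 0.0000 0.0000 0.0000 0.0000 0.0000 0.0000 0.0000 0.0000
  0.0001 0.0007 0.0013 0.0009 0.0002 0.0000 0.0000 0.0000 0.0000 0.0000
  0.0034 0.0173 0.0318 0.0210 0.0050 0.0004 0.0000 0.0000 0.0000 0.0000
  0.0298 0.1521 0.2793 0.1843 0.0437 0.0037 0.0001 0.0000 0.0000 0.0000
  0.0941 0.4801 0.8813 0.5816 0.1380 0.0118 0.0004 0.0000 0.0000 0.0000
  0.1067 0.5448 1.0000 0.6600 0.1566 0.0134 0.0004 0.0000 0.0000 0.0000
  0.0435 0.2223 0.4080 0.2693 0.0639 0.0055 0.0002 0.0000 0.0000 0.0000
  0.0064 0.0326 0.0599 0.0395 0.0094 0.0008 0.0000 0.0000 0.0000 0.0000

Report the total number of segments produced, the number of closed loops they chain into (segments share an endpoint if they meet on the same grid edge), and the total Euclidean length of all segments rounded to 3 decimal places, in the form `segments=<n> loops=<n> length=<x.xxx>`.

segments=10 loops=1 length=7.734

cell (7,1): code 0100 → (7.338,2.000)–(8.000,1.007)
cell (7,2): code 1100 → (7.752,3.000)–(7.338,2.000)
cell (7,3): code 1000 → (8.000,3.222)–(7.752,3.000)
cell (8,0): code 0100 → (8.045,1.000)–(9.000,0.859)
cell (8,1): code 1110 → (8.000,1.007)–(8.045,1.000)
cell (8,3): code 1001 → (9.000,3.352)–(8.000,3.222)
cell (9,0): code 0010 → (9.000,0.859)–(9.192,1.000)
cell (9,1): code 0011 → (9.192,1.000)–(9.873,2.000)
cell (9,2): code 0011 → (9.873,2.000)–(9.453,3.000)
cell (9,3): code 0001 → (9.453,3.000)–(9.000,3.352)
total: 10 segments, chained into 1 closed loop(s), length Σ = 7.733963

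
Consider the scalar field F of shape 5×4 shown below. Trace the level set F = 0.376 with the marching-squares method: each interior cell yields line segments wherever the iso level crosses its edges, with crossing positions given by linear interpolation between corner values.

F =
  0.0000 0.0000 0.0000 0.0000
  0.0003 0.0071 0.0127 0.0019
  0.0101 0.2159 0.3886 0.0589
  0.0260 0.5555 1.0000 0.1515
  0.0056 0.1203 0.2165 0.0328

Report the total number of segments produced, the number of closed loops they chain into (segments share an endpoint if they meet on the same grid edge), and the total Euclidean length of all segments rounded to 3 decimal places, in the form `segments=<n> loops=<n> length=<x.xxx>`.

segments=8 loops=1 length=5.707

cell (1,1): code 0100 → (1.966,2.000)–(2.000,1.927)
cell (1,2): code 1000 → (2.000,2.038)–(1.966,2.000)
cell (2,0): code 0100 → (2.471,1.000)–(3.000,0.661)
cell (2,1): code 1110 → (2.000,1.927)–(2.471,1.000)
cell (2,2): code 1001 → (3.000,2.735)–(2.000,2.038)
cell (3,0): code 0010 → (3.000,0.661)–(3.412,1.000)
cell (3,1): code 0011 → (3.412,1.000)–(3.796,2.000)
cell (3,2): code 0001 → (3.796,2.000)–(3.000,2.735)
total: 8 segments, chained into 1 closed loop(s), length Σ = 5.707244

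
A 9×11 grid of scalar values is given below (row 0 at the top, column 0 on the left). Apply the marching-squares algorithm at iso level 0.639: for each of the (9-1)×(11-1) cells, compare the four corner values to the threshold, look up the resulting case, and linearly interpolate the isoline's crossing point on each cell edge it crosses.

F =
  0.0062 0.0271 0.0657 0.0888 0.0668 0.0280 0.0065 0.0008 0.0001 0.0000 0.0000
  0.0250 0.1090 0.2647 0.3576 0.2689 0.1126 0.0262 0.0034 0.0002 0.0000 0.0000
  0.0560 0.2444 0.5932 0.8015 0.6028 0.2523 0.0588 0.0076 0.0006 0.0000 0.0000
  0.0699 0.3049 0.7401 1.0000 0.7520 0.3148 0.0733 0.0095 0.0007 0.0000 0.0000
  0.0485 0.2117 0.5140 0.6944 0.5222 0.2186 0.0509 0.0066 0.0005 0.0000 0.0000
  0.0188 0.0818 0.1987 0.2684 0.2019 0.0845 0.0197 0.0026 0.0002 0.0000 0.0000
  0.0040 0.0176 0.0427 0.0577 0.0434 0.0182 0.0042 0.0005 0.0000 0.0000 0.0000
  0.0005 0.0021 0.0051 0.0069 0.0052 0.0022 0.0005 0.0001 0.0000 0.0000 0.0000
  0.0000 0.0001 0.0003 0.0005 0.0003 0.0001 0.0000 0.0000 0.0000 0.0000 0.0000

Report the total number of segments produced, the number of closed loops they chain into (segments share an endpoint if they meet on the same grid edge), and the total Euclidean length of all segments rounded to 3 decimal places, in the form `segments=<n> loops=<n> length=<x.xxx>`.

segments=12 loops=1 length=7.443

cell (1,2): code 0100 → (1.634,3.000)–(2.000,2.220)
cell (1,3): code 1000 → (2.000,3.818)–(1.634,3.000)
cell (2,1): code 0100 → (2.312,2.000)–(3.000,1.768)
cell (2,2): code 1110 → (2.000,2.220)–(2.312,2.000)
cell (2,3): code 1101 → (2.243,4.000)–(2.000,3.818)
cell (2,4): code 1000 → (3.000,4.258)–(2.243,4.000)
cell (3,1): code 0010 → (3.000,1.768)–(3.447,2.000)
cell (3,2): code 0111 → (3.447,2.000)–(4.000,2.693)
cell (3,3): code 1011 → (4.000,3.322)–(3.492,4.000)
cell (3,4): code 0001 → (3.492,4.000)–(3.000,4.258)
cell (4,2): code 0010 → (4.000,2.693)–(4.130,3.000)
cell (4,3): code 0001 → (4.130,3.000)–(4.000,3.322)
total: 12 segments, chained into 1 closed loop(s), length Σ = 7.443247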